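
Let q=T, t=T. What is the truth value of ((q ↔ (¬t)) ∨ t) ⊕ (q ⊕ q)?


Substitute q=T, t=T:
¬t = F
q ↔ (¬t) = T ↔ F = F
(q ↔ (¬t)) ∨ t = F ∨ T = T
q ⊕ q = T ⊕ T = F
((q ↔ (¬t)) ∨ t) ⊕ (q ⊕ q) = T ⊕ F = T

T


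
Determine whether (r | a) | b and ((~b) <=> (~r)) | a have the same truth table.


Compare truth tables:
a | b | r | φ | ψ
-----------------
False | False | False | False | True
True | False | False | True | True
False | True | False | True | False
True | True | False | True | True
False | False | True | True | False
True | False | True | True | True
False | True | True | True | True
True | True | True | True | True
They differ at row 1 (a=False, b=False, r=False): φ=False but ψ=True.

No, they are not logically equivalent.


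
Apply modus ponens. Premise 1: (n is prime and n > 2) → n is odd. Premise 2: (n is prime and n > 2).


Modus ponens: from (P → Q) and P, infer Q.
P = '(n is prime and n > 2)' is asserted, and P → Q holds, so Q follows.

n is odd.


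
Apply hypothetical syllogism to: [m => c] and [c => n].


Hypothetical syllogism: from (P → Q) and (Q → R), infer (P → R).
Chain the two implications through the shared middle term 'c'.

m => n


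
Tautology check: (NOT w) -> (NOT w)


Build the truth table over {w}:
w | φ
-----
F | T
T | T
Every row evaluates to true.

Yes, it is a tautology.


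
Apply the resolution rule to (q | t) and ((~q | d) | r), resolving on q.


The clauses contain complementary literals q and ~q.
Resolution eliminates this pair and disjoins the remaining literals (merging duplicates).

((t | d) | r)


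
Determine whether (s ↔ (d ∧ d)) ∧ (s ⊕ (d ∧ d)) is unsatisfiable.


Truth table over {d, s}:
d | s | φ
---------
F | F | F
T | F | F
F | T | F
T | T | F
Every row is false.

Yes, it is a contradiction.


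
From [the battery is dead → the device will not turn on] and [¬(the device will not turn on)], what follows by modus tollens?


Modus tollens: from (P → Q) and ¬Q, infer ¬P.
Q = 'the device will not turn on' is denied; since P → Q, P must also fail.

Not (the battery is dead).


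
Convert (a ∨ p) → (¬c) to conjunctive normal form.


Step 1: Rewrite as ¬(a ∨ p) ∨ (¬c) = (¬a ∧ ¬p) ∨ (¬c).
Step 2: Distribute ∨ over ∧.

((¬a) ∨ (¬c)) ∧ ((¬p) ∨ (¬c))


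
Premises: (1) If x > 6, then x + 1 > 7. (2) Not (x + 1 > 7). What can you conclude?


Modus tollens: from (P → Q) and ¬Q, infer ¬P.
Q = 'x + 1 > 7' is denied; since P → Q, P must also fail.

Not (x > 6).


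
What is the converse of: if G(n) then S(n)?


The converse of (P → Q) is (Q → P). It is not in general equivalent to the original.
Here P = 'G(n)' and Q = 'S(n)'.

If S(n), then G(n).


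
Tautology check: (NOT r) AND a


Build the truth table over {a, r}:
a | r | φ
---------
F | F | F
T | F | T
F | T | F
T | T | F
Counterexample at row 1: with a=F, r=F, the formula is F.

No, it is not a tautology.


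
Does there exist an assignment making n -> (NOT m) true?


Search for a satisfying assignment over {m, n}.
Try m=F, n=F: the formula evaluates to T.
A satisfying assignment exists.

Satisfiable.


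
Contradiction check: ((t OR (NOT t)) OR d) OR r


Truth table over {d, r, t}:
d | r | t | φ
-------------
F | F | F | T
T | F | F | T
F | T | F | T
T | T | F | T
F | F | T | T
T | F | T | T
F | T | T | T
T | T | T | T
Satisfying assignment at row 1: d=F, r=F, t=F gives T.

No, it is not a contradiction.


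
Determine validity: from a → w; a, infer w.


This matches the form of modus ponens: the conclusion follows in every model of the premises.

Valid.


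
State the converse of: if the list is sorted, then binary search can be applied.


The converse of (P → Q) is (Q → P). It is not in general equivalent to the original.
Here P = 'the list is sorted' and Q = 'binary search can be applied'.

If binary search can be applied, then the list is sorted.


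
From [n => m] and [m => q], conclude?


Hypothetical syllogism: from (P → Q) and (Q → R), infer (P → R).
Chain the two implications through the shared middle term 'm'.

n => q


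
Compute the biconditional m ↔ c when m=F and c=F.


Biconditional is true when both operands have the same truth value.
Substitute: m=F, c=F.
F ↔ F evaluates to T.

T


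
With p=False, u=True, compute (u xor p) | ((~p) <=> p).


Substitute p=False, u=True:
u xor p = True xor False = True
~p = True
(~p) <=> p = True <=> False = False
(u xor p) | ((~p) <=> p) = True | False = True

True


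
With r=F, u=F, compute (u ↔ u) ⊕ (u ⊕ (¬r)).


Substitute r=F, u=F:
u ↔ u = F ↔ F = T
¬r = T
u ⊕ (¬r) = F ⊕ T = T
(u ↔ u) ⊕ (u ⊕ (¬r)) = T ⊕ T = F

F


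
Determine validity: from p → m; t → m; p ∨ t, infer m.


This matches the form of proof by cases: the conclusion follows in every model of the premises.

Valid.


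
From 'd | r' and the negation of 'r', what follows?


Disjunctive syllogism: from (P ∨ Q) and ¬P, infer Q.
One disjunct, 'r', is ruled out; the other must hold.

d


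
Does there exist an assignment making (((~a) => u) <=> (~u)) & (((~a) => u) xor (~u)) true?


Check all 4 assignments over {a, u}:
a | u | φ
---------
False | False | False
True | False | False
False | True | False
True | True | False
No assignment makes the formula true.

Unsatisfiable.


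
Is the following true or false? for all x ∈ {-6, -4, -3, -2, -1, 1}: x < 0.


Evaluate the predicate on each element: -6:T, -4:T, -3:T, -2:T, -1:T, 1:F.
Counterexample x = 1 fails the predicate.

F


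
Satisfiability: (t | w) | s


Search for a satisfying assignment over {s, t, w}.
Try s=True, t=False, w=False: the formula evaluates to True.
A satisfying assignment exists.

Satisfiable.


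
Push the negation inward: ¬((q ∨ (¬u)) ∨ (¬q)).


De Morgan: the negation of a disjunction is the conjunction of the negations.
Distribute ¬ across ∨, flipping it to ∧, and negate each literal.

((¬q) ∧ u) ∧ q


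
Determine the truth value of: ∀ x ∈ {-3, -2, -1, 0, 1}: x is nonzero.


Evaluate the predicate on each element: -3:T, -2:T, -1:T, 0:F, 1:T.
Counterexample x = 0 fails the predicate.

F


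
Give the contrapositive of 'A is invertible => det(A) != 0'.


The contrapositive of (P → Q) is (¬Q → ¬P); it is logically equivalent to the original.
Here P = 'A is invertible' and Q = 'det(A) != 0'.

If not (det(A) != 0), then not (A is invertible).


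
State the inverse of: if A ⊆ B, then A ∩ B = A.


The inverse of (P → Q) is (¬P → ¬Q). It is equivalent to the converse, not to the original.
Here P = 'A ⊆ B' and Q = 'A ∩ B = A'.

If not (A ⊆ B), then not (A ∩ B = A).


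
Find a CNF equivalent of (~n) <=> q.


Step 1: Rewrite (¬n) ↔ q as ((¬n) → q) ∧ (q → (¬n)).
Step 2: Rewrite each implication as a disjunction.
Step 3: Eliminate any double negations (¬¬X = X).

(n | q) & ((~q) | (~n))


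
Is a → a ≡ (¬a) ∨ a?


Compare truth tables:
a | φ | ψ
---------
F | T | T
T | T | T
The columns φ and ψ agree on every row.

Yes, they are logically equivalent.


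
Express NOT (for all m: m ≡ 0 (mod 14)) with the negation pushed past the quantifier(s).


¬(for all x: φ) = there exists x: ¬φ, and ¬(there exists x: φ) = for all x: ¬φ.
Apply to the universal statement.

there exists m: NOT(m ≡ 0 (mod 14))


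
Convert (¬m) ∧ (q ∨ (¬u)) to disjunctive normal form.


Step 1: Distribute ∧ over ∨: (¬m) ∧ (q ∨ (¬u)) = ((¬m) ∧ q) ∨ ((¬m) ∧ (¬u)).

((¬m) ∧ q) ∨ ((¬m) ∧ (¬u))


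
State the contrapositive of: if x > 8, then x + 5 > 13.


The contrapositive of (P → Q) is (¬Q → ¬P); it is logically equivalent to the original.
Here P = 'x > 8' and Q = 'x + 5 > 13'.

If not (x + 5 > 13), then not (x > 8).


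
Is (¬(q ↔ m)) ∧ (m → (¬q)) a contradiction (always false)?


Truth table over {m, q}:
m | q | φ
---------
F | F | F
T | F | T
F | T | T
T | T | F
Satisfying assignment at row 2: m=T, q=F gives T.

No, it is not a contradiction.


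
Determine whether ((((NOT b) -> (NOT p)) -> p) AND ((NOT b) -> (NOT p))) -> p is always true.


Build the truth table over {b, p}:
b | p | φ
---------
F | F | T
T | F | T
F | T | T
T | T | T
Every row evaluates to true.

Yes, it is a tautology.


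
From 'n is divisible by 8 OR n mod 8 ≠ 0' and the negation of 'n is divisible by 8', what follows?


Disjunctive syllogism: from (P ∨ Q) and ¬P, infer Q.
One disjunct, 'n is divisible by 8', is ruled out; the other must hold.

n mod 8 ≠ 0


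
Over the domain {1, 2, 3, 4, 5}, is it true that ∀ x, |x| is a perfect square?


Evaluate the predicate on each element: 1:T, 2:F, 3:F, 4:T, 5:F.
Counterexample x = 2 fails the predicate.

F


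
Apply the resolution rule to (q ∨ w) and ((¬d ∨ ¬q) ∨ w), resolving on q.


The clauses contain complementary literals q and ¬q.
Resolution eliminates this pair and disjoins the remaining literals (merging duplicates).

(w ∨ ¬d)


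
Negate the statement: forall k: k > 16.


¬(forall x: φ) = exists x: ¬φ, and ¬(exists x: φ) = forall x: ¬φ.
Apply to the universal statement.

exists k: ~(k > 16)


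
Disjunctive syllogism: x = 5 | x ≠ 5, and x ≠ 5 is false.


Disjunctive syllogism: from (P ∨ Q) and ¬P, infer Q.
One disjunct, 'x ≠ 5', is ruled out; the other must hold.

x = 5


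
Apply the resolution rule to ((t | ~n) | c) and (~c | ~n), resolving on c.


The clauses contain complementary literals c and ~c.
Resolution eliminates this pair and disjoins the remaining literals (merging duplicates).

(~n | t)


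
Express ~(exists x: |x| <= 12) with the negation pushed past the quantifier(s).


¬(forall x: φ) = exists x: ¬φ, and ¬(exists x: φ) = forall x: ¬φ.
Apply to the existential statement.

forall x: ~(|x| <= 12)


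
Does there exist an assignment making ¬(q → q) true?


Check all 2 assignments over {q}:
q | φ
-----
F | F
T | F
No assignment makes the formula true.

Unsatisfiable.


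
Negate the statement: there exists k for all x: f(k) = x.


Negation flips each quantifier (∀↔∃) and negates the inner predicate.
¬(there exists k for all x: φ) = for all k there exists x: ¬φ.

for all k there exists x: NOT(f(k) = x)


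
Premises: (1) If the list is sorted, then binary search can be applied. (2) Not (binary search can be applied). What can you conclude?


Modus tollens: from (P → Q) and ¬Q, infer ¬P.
Q = 'binary search can be applied' is denied; since P → Q, P must also fail.

Not (the list is sorted).


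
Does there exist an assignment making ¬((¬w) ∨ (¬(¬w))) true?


Check all 2 assignments over {w}:
w | φ
-----
F | F
T | F
No assignment makes the formula true.

Unsatisfiable.


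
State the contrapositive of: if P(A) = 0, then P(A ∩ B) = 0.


The contrapositive of (P → Q) is (¬Q → ¬P); it is logically equivalent to the original.
Here P = 'P(A) = 0' and Q = 'P(A ∩ B) = 0'.

If not (P(A ∩ B) = 0), then not (P(A) = 0).


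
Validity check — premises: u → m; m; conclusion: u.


This is affirming the consequent (fallacy). There exist truth assignments where the premises are all true but the conclusion is false.

Invalid.


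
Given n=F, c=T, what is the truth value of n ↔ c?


Biconditional is true when both operands have the same truth value.
Substitute: n=F, c=T.
F ↔ T evaluates to F.

F


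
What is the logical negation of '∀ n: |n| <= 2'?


¬(∀ x: φ) = ∃ x: ¬φ, and ¬(∃ x: φ) = ∀ x: ¬φ.
Apply to the universal statement.

∃ n: ¬(|n| <= 2)


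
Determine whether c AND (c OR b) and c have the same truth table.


Compare truth tables:
b | c | φ | ψ
-------------
F | F | F | F
T | F | F | F
F | T | T | T
T | T | T | T
The columns φ and ψ agree on every row.

Yes, they are logically equivalent.


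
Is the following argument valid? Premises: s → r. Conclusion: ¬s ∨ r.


This matches the form of material implication: the conclusion follows in every model of the premises.

Valid.


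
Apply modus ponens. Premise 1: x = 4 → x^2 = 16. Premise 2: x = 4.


Modus ponens: from (P → Q) and P, infer Q.
P = 'x = 4' is asserted, and P → Q holds, so Q follows.

x^2 = 16.


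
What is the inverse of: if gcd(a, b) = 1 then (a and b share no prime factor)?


The inverse of (P → Q) is (¬P → ¬Q). It is equivalent to the converse, not to the original.
Here P = 'gcd(a, b) = 1' and Q = '(a and b share no prime factor)'.

If not (gcd(a, b) = 1), then not ((a and b share no prime factor)).


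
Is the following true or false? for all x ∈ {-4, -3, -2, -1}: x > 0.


Evaluate the predicate on each element: -4:F, -3:F, -2:F, -1:F.
Counterexample x = -4 fails the predicate.

F


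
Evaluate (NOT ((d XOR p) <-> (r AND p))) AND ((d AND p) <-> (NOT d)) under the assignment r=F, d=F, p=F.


Substitute r=F, d=F, p=F:
d XOR p = F XOR F = F
r AND p = F AND F = F
(d XOR p) <-> (r AND p) = F <-> F = T
NOT ((d XOR p) <-> (r AND p)) = F
d AND p = F AND F = F
NOT d = T
(d AND p) <-> (NOT d) = F <-> T = F
(NOT ((d XOR p) <-> (r AND p))) AND ((d AND p) <-> (NOT d)) = F AND F = F

F


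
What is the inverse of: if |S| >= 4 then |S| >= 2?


The inverse of (P → Q) is (¬P → ¬Q). It is equivalent to the converse, not to the original.
Here P = '|S| >= 4' and Q = '|S| >= 2'.

If not (|S| >= 4), then not (|S| >= 2).


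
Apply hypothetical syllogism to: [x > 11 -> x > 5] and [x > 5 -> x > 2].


Hypothetical syllogism: from (P → Q) and (Q → R), infer (P → R).
Chain the two implications through the shared middle term 'x > 5'.

x > 11 -> x > 2


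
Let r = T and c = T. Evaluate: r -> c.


Implication is false only when antecedent is true and consequent is false.
Substitute: r=T, c=T.
T -> T evaluates to T.

T


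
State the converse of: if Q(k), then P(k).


The converse of (P → Q) is (Q → P). It is not in general equivalent to the original.
Here P = 'Q(k)' and Q = 'P(k)'.

If P(k), then Q(k).


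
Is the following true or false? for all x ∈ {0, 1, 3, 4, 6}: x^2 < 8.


Evaluate the predicate on each element: 0:T, 1:T, 3:F, 4:F, 6:F.
Counterexample x = 3 fails the predicate.

F


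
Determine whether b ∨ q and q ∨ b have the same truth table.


Compare truth tables:
b | q | φ | ψ
-------------
F | F | F | F
T | F | T | T
F | T | T | T
T | T | T | T
The columns φ and ψ agree on every row.

Yes, they are logically equivalent.


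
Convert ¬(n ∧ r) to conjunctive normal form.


Step 1: Apply De Morgan: ¬(n ∧ r) = ¬n ∨ ¬r.

(¬n) ∨ (¬r)


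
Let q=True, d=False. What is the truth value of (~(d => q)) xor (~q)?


Substitute q=True, d=False:
d => q = False => True = True
~(d => q) = False
~q = False
(~(d => q)) xor (~q) = False xor False = False

False


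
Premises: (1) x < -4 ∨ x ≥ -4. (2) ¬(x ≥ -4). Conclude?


Disjunctive syllogism: from (P ∨ Q) and ¬P, infer Q.
One disjunct, 'x ≥ -4', is ruled out; the other must hold.

x < -4


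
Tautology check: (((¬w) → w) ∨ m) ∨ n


Build the truth table over {m, n, w}:
m | n | w | φ
-------------
F | F | F | F
T | F | F | T
F | T | F | T
T | T | F | T
F | F | T | T
T | F | T | T
F | T | T | T
T | T | T | T
Counterexample at row 1: with m=F, n=F, w=F, the formula is F.

No, it is not a tautology.


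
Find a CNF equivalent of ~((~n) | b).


Step 1: Apply De Morgan: ¬((¬n) ∨ b) = ¬(¬n) ∧ ¬b.
Step 2: Eliminate any double negations (¬¬X = X).

n & (~b)


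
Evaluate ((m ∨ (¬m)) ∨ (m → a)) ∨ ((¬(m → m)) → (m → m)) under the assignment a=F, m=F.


Substitute a=F, m=F:
¬m = T
m ∨ (¬m) = F ∨ T = T
m → a = F → F = T
(m ∨ (¬m)) ∨ (m → a) = T ∨ T = T
m → m = F → F = T
¬(m → m) = F
m → m = F → F = T
(¬(m → m)) → (m → m) = F → T = T
((m ∨ (¬m)) ∨ (m → a)) ∨ ((¬(m → m)) → (m → m)) = T ∨ T = T

T


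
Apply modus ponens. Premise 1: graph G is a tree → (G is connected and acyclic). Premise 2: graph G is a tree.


Modus ponens: from (P → Q) and P, infer Q.
P = 'graph G is a tree' is asserted, and P → Q holds, so Q follows.

(G is connected and acyclic).


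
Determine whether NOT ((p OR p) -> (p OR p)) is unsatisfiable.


Truth table over {p}:
p | φ
-----
F | F
T | F
Every row is false.

Yes, it is a contradiction.


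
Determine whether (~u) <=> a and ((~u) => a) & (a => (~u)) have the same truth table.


Compare truth tables:
a | u | φ | ψ
-------------
False | False | False | False
True | False | True | True
False | True | True | True
True | True | False | False
The columns φ and ψ agree on every row.

Yes, they are logically equivalent.


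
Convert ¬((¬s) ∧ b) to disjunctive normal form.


Step 1: Apply De Morgan: ¬((¬s) ∧ b) = ¬(¬s) ∨ ¬b.
Step 2: Eliminate any double negations (¬¬X = X).

s ∨ (¬b)


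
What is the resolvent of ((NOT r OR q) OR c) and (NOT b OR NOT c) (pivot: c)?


The clauses contain complementary literals c and NOTc.
Resolution eliminates this pair and disjoins the remaining literals (merging duplicates).

((q OR NOT r) OR NOT b)


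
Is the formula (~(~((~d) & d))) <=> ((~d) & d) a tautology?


Build the truth table over {d}:
d | φ
-----
False | True
True | True
Every row evaluates to true.

Yes, it is a tautology.


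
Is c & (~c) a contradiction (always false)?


Truth table over {c}:
c | φ
-----
False | False
True | False
Every row is false.

Yes, it is a contradiction.


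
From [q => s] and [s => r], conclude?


Hypothetical syllogism: from (P → Q) and (Q → R), infer (P → R).
Chain the two implications through the shared middle term 's'.

q => r


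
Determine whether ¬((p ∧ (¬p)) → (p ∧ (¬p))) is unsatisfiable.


Truth table over {p}:
p | φ
-----
F | F
T | F
Every row is false.

Yes, it is a contradiction.


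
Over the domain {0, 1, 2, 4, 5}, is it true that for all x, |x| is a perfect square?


Evaluate the predicate on each element: 0:T, 1:T, 2:F, 4:T, 5:F.
Counterexample x = 2 fails the predicate.

F


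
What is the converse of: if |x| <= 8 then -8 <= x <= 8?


The converse of (P → Q) is (Q → P). It is not in general equivalent to the original.
Here P = '|x| <= 8' and Q = '-8 <= x <= 8'.

If -8 <= x <= 8, then |x| <= 8.


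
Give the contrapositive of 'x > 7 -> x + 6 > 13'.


The contrapositive of (P → Q) is (¬Q → ¬P); it is logically equivalent to the original.
Here P = 'x > 7' and Q = 'x + 6 > 13'.

If not (x + 6 > 13), then not (x > 7).


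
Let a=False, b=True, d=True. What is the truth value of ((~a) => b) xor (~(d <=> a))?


Substitute a=False, b=True, d=True:
~a = True
(~a) => b = True => True = True
d <=> a = True <=> False = False
~(d <=> a) = True
((~a) => b) xor (~(d <=> a)) = True xor True = False

False


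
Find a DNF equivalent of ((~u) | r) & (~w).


Step 1: Distribute ∧ over ∨: ((¬u) ∨ r) ∧ (¬w) = ((¬u) ∧ (¬w)) ∨ (r ∧ (¬w)).

((~u) & (~w)) | (r & (~w))


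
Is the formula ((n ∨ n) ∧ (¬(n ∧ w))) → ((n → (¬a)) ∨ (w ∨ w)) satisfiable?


Search for a satisfying assignment over {a, n, w}.
Try a=F, n=F, w=F: the formula evaluates to T.
A satisfying assignment exists.

Satisfiable.


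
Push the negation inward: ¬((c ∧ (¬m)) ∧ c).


De Morgan: the negation of a conjunction is the disjunction of the negations.
Distribute ¬ across ∧, flipping it to ∨, and negate each literal.

((¬c) ∨ m) ∨ (¬c)


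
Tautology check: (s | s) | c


Build the truth table over {c, s}:
c | s | φ
---------
False | False | False
True | False | True
False | True | True
True | True | True
Counterexample at row 1: with c=False, s=False, the formula is False.

No, it is not a tautology.


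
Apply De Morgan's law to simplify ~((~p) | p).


De Morgan: the negation of a disjunction is the conjunction of the negations.
Distribute ~ across |, flipping it to &, and negate each literal.

p & (~p)


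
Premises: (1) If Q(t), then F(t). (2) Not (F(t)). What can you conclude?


Modus tollens: from (P → Q) and ¬Q, infer ¬P.
Q = 'F(t)' is denied; since P → Q, P must also fail.

Not (Q(t)).


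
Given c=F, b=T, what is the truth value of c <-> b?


Biconditional is true when both operands have the same truth value.
Substitute: c=F, b=T.
F <-> T evaluates to F.

F


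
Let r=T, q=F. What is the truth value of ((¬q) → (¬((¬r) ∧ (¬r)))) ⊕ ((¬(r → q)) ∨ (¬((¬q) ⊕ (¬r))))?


Substitute r=T, q=F:
… (earlier sub-steps elided)
¬((¬r) ∧ (¬r)) = T
(¬q) → (¬((¬r) ∧ (¬r))) = T → T = T
r → q = T → F = F
¬(r → q) = T
¬q = T
¬r = F
(¬q) ⊕ (¬r) = T ⊕ F = T
¬((¬q) ⊕ (¬r)) = F
(¬(r → q)) ∨ (¬((¬q) ⊕ (¬r))) = T ∨ F = T
((¬q) → (¬((¬r) ∧ (¬r)))) ⊕ ((¬(r → q)) ∨ (¬((¬q) ⊕ (¬r)))) = T ⊕ T = F

F


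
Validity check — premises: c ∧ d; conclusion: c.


This matches the form of conjunction elimination: the conclusion follows in every model of the premises.

Valid.


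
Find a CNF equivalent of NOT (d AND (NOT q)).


Step 1: Apply De Morgan: ¬(d ∧ (¬q)) = ¬d ∨ ¬(¬q).
Step 2: Eliminate any double negations (¬¬X = X).

(NOT d) OR q


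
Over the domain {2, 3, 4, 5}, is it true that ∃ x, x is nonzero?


Evaluate the predicate on each element: 2:T, 3:T, 4:T, 5:T.
Witness x = 2 satisfies the predicate.

T


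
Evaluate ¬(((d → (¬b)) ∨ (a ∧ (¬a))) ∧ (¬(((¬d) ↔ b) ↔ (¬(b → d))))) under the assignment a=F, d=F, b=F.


Substitute a=F, d=F, b=F:
… (earlier sub-steps elided)
a ∧ (¬a) = F ∧ T = F
(d → (¬b)) ∨ (a ∧ (¬a)) = T ∨ F = T
¬d = T
(¬d) ↔ b = T ↔ F = F
b → d = F → F = T
¬(b → d) = F
((¬d) ↔ b) ↔ (¬(b → d)) = F ↔ F = T
¬(((¬d) ↔ b) ↔ (¬(b → d))) = F
((d → (¬b)) ∨ (a ∧ (¬a))) ∧ (¬(((¬d) ↔ b) ↔ (¬(b → d)))) = T ∧ F = F
¬(((d → (¬b)) ∨ (a ∧ (¬a))) ∧ (¬(((¬d) ↔ b) ↔ (¬(b → d))))) = T

T


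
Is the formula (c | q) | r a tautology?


Build the truth table over {c, q, r}:
c | q | r | φ
-------------
False | False | False | False
True | False | False | True
False | True | False | True
True | True | False | True
False | False | True | True
True | False | True | True
False | True | True | True
True | True | True | True
Counterexample at row 1: with c=False, q=False, r=False, the formula is False.

No, it is not a tautology.


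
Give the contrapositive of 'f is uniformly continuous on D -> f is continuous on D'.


The contrapositive of (P → Q) is (¬Q → ¬P); it is logically equivalent to the original.
Here P = 'f is uniformly continuous on D' and Q = 'f is continuous on D'.

If not (f is continuous on D), then not (f is uniformly continuous on D).


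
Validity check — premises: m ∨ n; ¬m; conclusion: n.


This matches the form of disjunctive syllogism: the conclusion follows in every model of the premises.

Valid.


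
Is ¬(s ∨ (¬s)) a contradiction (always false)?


Truth table over {s}:
s | φ
-----
F | F
T | F
Every row is false.

Yes, it is a contradiction.


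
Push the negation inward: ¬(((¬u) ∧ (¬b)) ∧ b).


De Morgan: the negation of a conjunction is the disjunction of the negations.
Distribute ¬ across ∧, flipping it to ∨, and negate each literal.

(u ∨ b) ∨ (¬b)


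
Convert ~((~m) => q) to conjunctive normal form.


Step 1: Rewrite (¬m) → q as ¬(¬m) ∨ q.
Step 2: Negate: ¬(¬(¬m) ∨ q) = (¬m) ∧ ¬q (De Morgan + double negation).

(~m) & (~q)


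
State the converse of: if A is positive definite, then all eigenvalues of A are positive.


The converse of (P → Q) is (Q → P). It is not in general equivalent to the original.
Here P = 'A is positive definite' and Q = 'all eigenvalues of A are positive'.

If all eigenvalues of A are positive, then A is positive definite.


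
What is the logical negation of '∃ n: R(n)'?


¬(∀ x: φ) = ∃ x: ¬φ, and ¬(∃ x: φ) = ∀ x: ¬φ.
Apply to the existential statement.

∀ n: ¬(R(n))


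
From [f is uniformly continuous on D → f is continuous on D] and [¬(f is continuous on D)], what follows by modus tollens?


Modus tollens: from (P → Q) and ¬Q, infer ¬P.
Q = 'f is continuous on D' is denied; since P → Q, P must also fail.

Not (f is uniformly continuous on D).


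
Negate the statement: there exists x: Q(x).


¬(for all x: φ) = there exists x: ¬φ, and ¬(there exists x: φ) = for all x: ¬φ.
Apply to the existential statement.

for all x: NOT(Q(x))


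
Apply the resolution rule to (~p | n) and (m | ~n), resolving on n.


The clauses contain complementary literals n and ~n.
Resolution eliminates this pair and disjoins the remaining literals (merging duplicates).

(~p | m)


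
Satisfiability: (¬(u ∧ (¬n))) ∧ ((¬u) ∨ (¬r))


Search for a satisfying assignment over {n, r, u}.
Try n=F, r=F, u=F: the formula evaluates to T.
A satisfying assignment exists.

Satisfiable.


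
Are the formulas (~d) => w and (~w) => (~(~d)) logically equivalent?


Compare truth tables:
d | w | φ | ψ
-------------
False | False | False | False
True | False | True | True
False | True | True | True
True | True | True | True
The columns φ and ψ agree on every row.

Yes, they are logically equivalent.


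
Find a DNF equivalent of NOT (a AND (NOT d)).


Step 1: Apply De Morgan: ¬(a ∧ (¬d)) = ¬a ∨ ¬(¬d).
Step 2: Eliminate any double negations (¬¬X = X).

(NOT a) OR d


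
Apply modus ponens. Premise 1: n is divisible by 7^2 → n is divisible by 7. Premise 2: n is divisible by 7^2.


Modus ponens: from (P → Q) and P, infer Q.
P = 'n is divisible by 7^2' is asserted, and P → Q holds, so Q follows.

n is divisible by 7.


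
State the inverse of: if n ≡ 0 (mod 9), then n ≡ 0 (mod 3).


The inverse of (P → Q) is (¬P → ¬Q). It is equivalent to the converse, not to the original.
Here P = 'n ≡ 0 (mod 9)' and Q = 'n ≡ 0 (mod 3)'.

If not (n ≡ 0 (mod 9)), then not (n ≡ 0 (mod 3)).


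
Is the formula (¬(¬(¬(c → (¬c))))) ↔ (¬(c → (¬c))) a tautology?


Build the truth table over {c}:
c | φ
-----
F | T
T | T
Every row evaluates to true.

Yes, it is a tautology.


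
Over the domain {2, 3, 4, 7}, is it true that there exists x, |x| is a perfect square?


Evaluate the predicate on each element: 2:F, 3:F, 4:T, 7:F.
Witness x = 4 satisfies the predicate.

T


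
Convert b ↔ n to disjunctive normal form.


Step 1: b ↔ n is true exactly when both agree: (b ∧ n) ∨ (¬b ∧ ¬n).

(b ∧ n) ∨ ((¬b) ∧ (¬n))


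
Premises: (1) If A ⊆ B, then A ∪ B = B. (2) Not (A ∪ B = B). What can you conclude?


Modus tollens: from (P → Q) and ¬Q, infer ¬P.
Q = 'A ∪ B = B' is denied; since P → Q, P must also fail.

Not (A ⊆ B).


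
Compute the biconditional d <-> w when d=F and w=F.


Biconditional is true when both operands have the same truth value.
Substitute: d=F, w=F.
F <-> F evaluates to T.

T


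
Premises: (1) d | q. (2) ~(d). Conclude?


Disjunctive syllogism: from (P ∨ Q) and ¬P, infer Q.
One disjunct, 'd', is ruled out; the other must hold.

q


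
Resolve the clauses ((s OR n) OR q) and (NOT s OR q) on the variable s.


The clauses contain complementary literals s and NOTs.
Resolution eliminates this pair and disjoins the remaining literals (merging duplicates).

(n OR q)


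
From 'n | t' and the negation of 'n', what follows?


Disjunctive syllogism: from (P ∨ Q) and ¬P, infer Q.
One disjunct, 'n', is ruled out; the other must hold.

t


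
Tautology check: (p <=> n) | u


Build the truth table over {n, p, u}:
n | p | u | φ
-------------
False | False | False | True
True | False | False | False
False | True | False | False
True | True | False | True
False | False | True | True
True | False | True | True
False | True | True | True
True | True | True | True
Counterexample at row 2: with n=True, p=False, u=False, the formula is False.

No, it is not a tautology.


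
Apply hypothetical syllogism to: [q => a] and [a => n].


Hypothetical syllogism: from (P → Q) and (Q → R), infer (P → R).
Chain the two implications through the shared middle term 'a'.

q => n


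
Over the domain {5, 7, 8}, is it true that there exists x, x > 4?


Evaluate the predicate on each element: 5:T, 7:T, 8:T.
Witness x = 5 satisfies the predicate.

T


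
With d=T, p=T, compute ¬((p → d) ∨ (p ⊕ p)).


Substitute d=T, p=T:
p → d = T → T = T
p ⊕ p = T ⊕ T = F
(p → d) ∨ (p ⊕ p) = T ∨ F = T
¬((p → d) ∨ (p ⊕ p)) = F

F


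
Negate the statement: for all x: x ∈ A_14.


¬(for all x: φ) = there exists x: ¬φ, and ¬(there exists x: φ) = for all x: ¬φ.
Apply to the universal statement.

there exists x: NOT(x ∈ A_14)


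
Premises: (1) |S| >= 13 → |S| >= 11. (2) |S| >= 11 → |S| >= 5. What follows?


Hypothetical syllogism: from (P → Q) and (Q → R), infer (P → R).
Chain the two implications through the shared middle term '|S| >= 11'.

|S| >= 13 → |S| >= 5


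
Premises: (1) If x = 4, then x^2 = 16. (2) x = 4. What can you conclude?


Modus ponens: from (P → Q) and P, infer Q.
P = 'x = 4' is asserted, and P → Q holds, so Q follows.

x^2 = 16.


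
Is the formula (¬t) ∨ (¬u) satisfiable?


Search for a satisfying assignment over {t, u}.
Try t=F, u=F: the formula evaluates to T.
A satisfying assignment exists.

Satisfiable.


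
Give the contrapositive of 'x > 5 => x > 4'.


The contrapositive of (P → Q) is (¬Q → ¬P); it is logically equivalent to the original.
Here P = 'x > 5' and Q = 'x > 4'.

If not (x > 4), then not (x > 5).


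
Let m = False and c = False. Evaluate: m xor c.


Exclusive or is true when exactly one operand is true.
Substitute: m=False, c=False.
False xor False evaluates to False.

False


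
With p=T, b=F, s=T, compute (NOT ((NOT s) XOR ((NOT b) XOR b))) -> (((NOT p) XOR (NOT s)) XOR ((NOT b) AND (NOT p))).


Substitute p=T, b=F, s=T:
… (earlier sub-steps elided)
(NOT s) XOR ((NOT b) XOR b) = F XOR T = T
NOT ((NOT s) XOR ((NOT b) XOR b)) = F
NOT p = F
NOT s = F
(NOT p) XOR (NOT s) = F XOR F = F
NOT b = T
NOT p = F
(NOT b) AND (NOT p) = T AND F = F
((NOT p) XOR (NOT s)) XOR ((NOT b) AND (NOT p)) = F XOR F = F
(NOT ((NOT s) XOR ((NOT b) XOR b))) -> (((NOT p) XOR (NOT s)) XOR ((NOT b) AND (NOT p))) = F -> F = T

T


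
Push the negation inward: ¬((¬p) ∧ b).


De Morgan: the negation of a conjunction is the disjunction of the negations.
Distribute ¬ across ∧, flipping it to ∨, and negate each literal.

p ∨ (¬b)


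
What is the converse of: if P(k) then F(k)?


The converse of (P → Q) is (Q → P). It is not in general equivalent to the original.
Here P = 'P(k)' and Q = 'F(k)'.

If F(k), then P(k).


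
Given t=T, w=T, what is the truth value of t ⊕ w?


Exclusive or is true when exactly one operand is true.
Substitute: t=T, w=T.
T ⊕ T evaluates to F.

F


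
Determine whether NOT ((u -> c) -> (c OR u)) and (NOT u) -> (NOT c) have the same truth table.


Compare truth tables:
c | u | φ | ψ
-------------
F | F | T | T
T | F | F | F
F | T | F | T
T | T | F | T
They differ at row 3 (c=F, u=T): φ=F but ψ=T.

No, they are not logically equivalent.


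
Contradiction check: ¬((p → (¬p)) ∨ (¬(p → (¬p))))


Truth table over {p}:
p | φ
-----
F | F
T | F
Every row is false.

Yes, it is a contradiction.


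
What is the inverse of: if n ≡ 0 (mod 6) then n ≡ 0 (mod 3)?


The inverse of (P → Q) is (¬P → ¬Q). It is equivalent to the converse, not to the original.
Here P = 'n ≡ 0 (mod 6)' and Q = 'n ≡ 0 (mod 3)'.

If not (n ≡ 0 (mod 6)), then not (n ≡ 0 (mod 3)).


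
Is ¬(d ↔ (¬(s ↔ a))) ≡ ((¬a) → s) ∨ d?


Compare truth tables:
a | d | s | φ | ψ
-----------------
F | F | F | F | F
T | F | F | T | T
F | T | F | T | T
T | T | F | F | T
F | F | T | T | T
T | F | T | F | T
F | T | T | F | T
T | T | T | T | T
They differ at row 4 (a=T, d=T, s=F): φ=F but ψ=T.

No, they are not logically equivalent.


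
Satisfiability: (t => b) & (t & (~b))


Check all 4 assignments over {b, t}:
b | t | φ
---------
False | False | False
True | False | False
False | True | False
True | True | False
No assignment makes the formula true.

Unsatisfiable.


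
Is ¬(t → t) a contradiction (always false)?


Truth table over {t}:
t | φ
-----
F | F
T | F
Every row is false.

Yes, it is a contradiction.


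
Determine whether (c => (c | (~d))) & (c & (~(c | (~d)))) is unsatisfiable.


Truth table over {c, d}:
c | d | φ
---------
False | False | False
True | False | False
False | True | False
True | True | False
Every row is false.

Yes, it is a contradiction.


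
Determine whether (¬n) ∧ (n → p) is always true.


Build the truth table over {n, p}:
n | p | φ
---------
F | F | T
T | F | F
F | T | T
T | T | F
Counterexample at row 2: with n=T, p=F, the formula is F.

No, it is not a tautology.


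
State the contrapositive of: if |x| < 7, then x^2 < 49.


The contrapositive of (P → Q) is (¬Q → ¬P); it is logically equivalent to the original.
Here P = '|x| < 7' and Q = 'x^2 < 49'.

If not (x^2 < 49), then not (|x| < 7).


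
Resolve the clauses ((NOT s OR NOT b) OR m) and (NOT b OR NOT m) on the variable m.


The clauses contain complementary literals m and NOTm.
Resolution eliminates this pair and disjoins the remaining literals (merging duplicates).

(NOT b OR NOT s)


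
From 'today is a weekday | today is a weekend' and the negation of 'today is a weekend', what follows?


Disjunctive syllogism: from (P ∨ Q) and ¬P, infer Q.
One disjunct, 'today is a weekend', is ruled out; the other must hold.

today is a weekday


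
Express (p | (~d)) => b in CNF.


Step 1: Rewrite as ¬(p ∨ (¬d)) ∨ b = (¬p ∧ ¬(¬d)) ∨ b.
Step 2: Distribute ∨ over ∧.
Step 3: Eliminate any double negations (¬¬X = X).

((~p) | b) & (d | b)


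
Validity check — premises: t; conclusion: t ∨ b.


This matches the form of disjunction introduction: the conclusion follows in every model of the premises.

Valid.


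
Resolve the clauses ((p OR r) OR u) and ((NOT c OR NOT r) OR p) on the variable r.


The clauses contain complementary literals r and NOTr.
Resolution eliminates this pair and disjoins the remaining literals (merging duplicates).

((u OR p) OR NOT c)


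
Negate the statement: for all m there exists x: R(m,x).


Negation flips each quantifier (∀↔∃) and negates the inner predicate.
¬(for all m there exists x: φ) = there exists m for all x: ¬φ.

there exists m for all x: NOT(R(m,x))


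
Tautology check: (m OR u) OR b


Build the truth table over {b, m, u}:
b | m | u | φ
-------------
F | F | F | F
T | F | F | T
F | T | F | T
T | T | F | T
F | F | T | T
T | F | T | T
F | T | T | T
T | T | T | T
Counterexample at row 1: with b=F, m=F, u=F, the formula is F.

No, it is not a tautology.


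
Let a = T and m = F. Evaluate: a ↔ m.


Biconditional is true when both operands have the same truth value.
Substitute: a=T, m=F.
T ↔ F evaluates to F.

F


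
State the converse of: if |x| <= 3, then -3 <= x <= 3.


The converse of (P → Q) is (Q → P). It is not in general equivalent to the original.
Here P = '|x| <= 3' and Q = '-3 <= x <= 3'.

If -3 <= x <= 3, then |x| <= 3.


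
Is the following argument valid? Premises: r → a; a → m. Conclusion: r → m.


This matches the form of hypothetical syllogism: the conclusion follows in every model of the premises.

Valid.


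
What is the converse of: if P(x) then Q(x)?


The converse of (P → Q) is (Q → P). It is not in general equivalent to the original.
Here P = 'P(x)' and Q = 'Q(x)'.

If Q(x), then P(x).


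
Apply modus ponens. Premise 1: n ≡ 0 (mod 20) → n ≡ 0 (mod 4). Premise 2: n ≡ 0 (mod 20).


Modus ponens: from (P → Q) and P, infer Q.
P = 'n ≡ 0 (mod 20)' is asserted, and P → Q holds, so Q follows.

n ≡ 0 (mod 4).


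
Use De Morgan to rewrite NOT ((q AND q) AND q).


De Morgan: the negation of a conjunction is the disjunction of the negations.
Distribute NOT across AND, flipping it to OR, and negate each literal.

((NOT q) OR (NOT q)) OR (NOT q)


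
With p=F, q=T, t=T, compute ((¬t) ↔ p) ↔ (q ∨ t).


Substitute p=F, q=T, t=T:
¬t = F
(¬t) ↔ p = F ↔ F = T
q ∨ t = T ∨ T = T
((¬t) ↔ p) ↔ (q ∨ t) = T ↔ T = T

T


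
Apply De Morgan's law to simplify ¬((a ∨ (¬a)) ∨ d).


De Morgan: the negation of a disjunction is the conjunction of the negations.
Distribute ¬ across ∨, flipping it to ∧, and negate each literal.

((¬a) ∧ a) ∧ (¬d)


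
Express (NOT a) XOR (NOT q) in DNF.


Step 1: (¬a) ⊕ (¬q) is true exactly when they disagree: ((¬a) ∧ ¬(¬q)) ∨ (¬(¬a) ∧ (¬q)).
Step 2: Eliminate any double negations (¬¬X = X).

((NOT a) AND q) OR (a AND (NOT q))


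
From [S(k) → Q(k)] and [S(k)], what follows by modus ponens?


Modus ponens: from (P → Q) and P, infer Q.
P = 'S(k)' is asserted, and P → Q holds, so Q follows.

Q(k).


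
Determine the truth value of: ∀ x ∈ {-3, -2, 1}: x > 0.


Evaluate the predicate on each element: -3:F, -2:F, 1:T.
Counterexample x = -3 fails the predicate.

F


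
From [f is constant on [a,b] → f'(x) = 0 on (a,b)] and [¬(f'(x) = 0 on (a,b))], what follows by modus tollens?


Modus tollens: from (P → Q) and ¬Q, infer ¬P.
Q = 'f'(x) = 0 on (a,b)' is denied; since P → Q, P must also fail.

Not (f is constant on [a,b]).


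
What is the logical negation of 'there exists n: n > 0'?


¬(for all x: φ) = there exists x: ¬φ, and ¬(there exists x: φ) = for all x: ¬φ.
Apply to the existential statement.

for all n: NOT(n > 0)


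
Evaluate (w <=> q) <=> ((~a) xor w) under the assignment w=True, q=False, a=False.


Substitute w=True, q=False, a=False:
w <=> q = True <=> False = False
~a = True
(~a) xor w = True xor True = False
(w <=> q) <=> ((~a) xor w) = False <=> False = True

True


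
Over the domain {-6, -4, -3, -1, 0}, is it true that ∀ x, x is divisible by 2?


Evaluate the predicate on each element: -6:T, -4:T, -3:F, -1:F, 0:T.
Counterexample x = -3 fails the predicate.

F


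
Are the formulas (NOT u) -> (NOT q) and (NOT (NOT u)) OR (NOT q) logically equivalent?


Compare truth tables:
q | u | φ | ψ
-------------
F | F | T | T
T | F | F | F
F | T | T | T
T | T | T | T
The columns φ and ψ agree on every row.

Yes, they are logically equivalent.


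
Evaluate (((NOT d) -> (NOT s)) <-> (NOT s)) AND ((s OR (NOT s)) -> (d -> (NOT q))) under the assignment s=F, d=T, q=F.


Substitute s=F, d=T, q=F:
… (earlier sub-steps elided)
NOT s = T
(NOT d) -> (NOT s) = F -> T = T
NOT s = T
((NOT d) -> (NOT s)) <-> (NOT s) = T <-> T = T
NOT s = T
s OR (NOT s) = F OR T = T
NOT q = T
d -> (NOT q) = T -> T = T
(s OR (NOT s)) -> (d -> (NOT q)) = T -> T = T
(((NOT d) -> (NOT s)) <-> (NOT s)) AND ((s OR (NOT s)) -> (d -> (NOT q))) = T AND T = T

T


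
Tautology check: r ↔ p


Build the truth table over {p, r}:
p | r | φ
---------
F | F | T
T | F | F
F | T | F
T | T | T
Counterexample at row 2: with p=T, r=F, the formula is F.

No, it is not a tautology.
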